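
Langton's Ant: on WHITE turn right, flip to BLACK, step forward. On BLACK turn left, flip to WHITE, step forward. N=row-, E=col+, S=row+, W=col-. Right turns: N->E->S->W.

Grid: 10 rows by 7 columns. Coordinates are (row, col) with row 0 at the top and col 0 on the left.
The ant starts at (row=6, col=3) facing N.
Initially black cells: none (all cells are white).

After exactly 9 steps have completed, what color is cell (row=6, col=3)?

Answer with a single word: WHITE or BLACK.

Step 1: on WHITE (6,3): turn R to E, flip to black, move to (6,4). |black|=1
Step 2: on WHITE (6,4): turn R to S, flip to black, move to (7,4). |black|=2
Step 3: on WHITE (7,4): turn R to W, flip to black, move to (7,3). |black|=3
Step 4: on WHITE (7,3): turn R to N, flip to black, move to (6,3). |black|=4
Step 5: on BLACK (6,3): turn L to W, flip to white, move to (6,2). |black|=3
Step 6: on WHITE (6,2): turn R to N, flip to black, move to (5,2). |black|=4
Step 7: on WHITE (5,2): turn R to E, flip to black, move to (5,3). |black|=5
Step 8: on WHITE (5,3): turn R to S, flip to black, move to (6,3). |black|=6
Step 9: on WHITE (6,3): turn R to W, flip to black, move to (6,2). |black|=7

Answer: BLACK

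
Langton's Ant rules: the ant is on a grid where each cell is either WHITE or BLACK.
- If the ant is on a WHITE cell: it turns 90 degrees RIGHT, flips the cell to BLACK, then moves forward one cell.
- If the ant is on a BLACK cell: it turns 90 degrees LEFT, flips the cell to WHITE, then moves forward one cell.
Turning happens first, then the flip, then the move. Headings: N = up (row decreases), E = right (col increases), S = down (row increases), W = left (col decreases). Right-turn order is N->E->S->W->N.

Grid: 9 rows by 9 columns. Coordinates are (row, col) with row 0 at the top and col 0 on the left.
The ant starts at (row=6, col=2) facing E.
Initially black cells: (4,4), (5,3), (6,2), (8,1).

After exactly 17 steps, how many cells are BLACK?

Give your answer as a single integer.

Answer: 7

Derivation:
Step 1: on BLACK (6,2): turn L to N, flip to white, move to (5,2). |black|=3
Step 2: on WHITE (5,2): turn R to E, flip to black, move to (5,3). |black|=4
Step 3: on BLACK (5,3): turn L to N, flip to white, move to (4,3). |black|=3
Step 4: on WHITE (4,3): turn R to E, flip to black, move to (4,4). |black|=4
Step 5: on BLACK (4,4): turn L to N, flip to white, move to (3,4). |black|=3
Step 6: on WHITE (3,4): turn R to E, flip to black, move to (3,5). |black|=4
Step 7: on WHITE (3,5): turn R to S, flip to black, move to (4,5). |black|=5
Step 8: on WHITE (4,5): turn R to W, flip to black, move to (4,4). |black|=6
Step 9: on WHITE (4,4): turn R to N, flip to black, move to (3,4). |black|=7
Step 10: on BLACK (3,4): turn L to W, flip to white, move to (3,3). |black|=6
Step 11: on WHITE (3,3): turn R to N, flip to black, move to (2,3). |black|=7
Step 12: on WHITE (2,3): turn R to E, flip to black, move to (2,4). |black|=8
Step 13: on WHITE (2,4): turn R to S, flip to black, move to (3,4). |black|=9
Step 14: on WHITE (3,4): turn R to W, flip to black, move to (3,3). |black|=10
Step 15: on BLACK (3,3): turn L to S, flip to white, move to (4,3). |black|=9
Step 16: on BLACK (4,3): turn L to E, flip to white, move to (4,4). |black|=8
Step 17: on BLACK (4,4): turn L to N, flip to white, move to (3,4). |black|=7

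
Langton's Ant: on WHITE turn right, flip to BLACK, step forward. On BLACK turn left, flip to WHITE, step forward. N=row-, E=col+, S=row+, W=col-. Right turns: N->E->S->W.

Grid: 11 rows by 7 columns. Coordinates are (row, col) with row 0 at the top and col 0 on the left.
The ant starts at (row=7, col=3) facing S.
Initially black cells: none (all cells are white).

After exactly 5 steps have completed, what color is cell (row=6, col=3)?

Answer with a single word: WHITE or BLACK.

Answer: BLACK

Derivation:
Step 1: on WHITE (7,3): turn R to W, flip to black, move to (7,2). |black|=1
Step 2: on WHITE (7,2): turn R to N, flip to black, move to (6,2). |black|=2
Step 3: on WHITE (6,2): turn R to E, flip to black, move to (6,3). |black|=3
Step 4: on WHITE (6,3): turn R to S, flip to black, move to (7,3). |black|=4
Step 5: on BLACK (7,3): turn L to E, flip to white, move to (7,4). |black|=3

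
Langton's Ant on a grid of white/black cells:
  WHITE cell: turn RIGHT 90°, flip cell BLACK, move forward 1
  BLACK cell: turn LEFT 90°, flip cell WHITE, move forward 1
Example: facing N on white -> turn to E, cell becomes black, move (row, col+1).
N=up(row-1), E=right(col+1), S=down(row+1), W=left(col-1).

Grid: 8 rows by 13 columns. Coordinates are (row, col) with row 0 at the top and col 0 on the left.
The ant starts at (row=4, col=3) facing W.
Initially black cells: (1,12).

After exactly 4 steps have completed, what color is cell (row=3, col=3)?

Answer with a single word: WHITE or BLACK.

Step 1: on WHITE (4,3): turn R to N, flip to black, move to (3,3). |black|=2
Step 2: on WHITE (3,3): turn R to E, flip to black, move to (3,4). |black|=3
Step 3: on WHITE (3,4): turn R to S, flip to black, move to (4,4). |black|=4
Step 4: on WHITE (4,4): turn R to W, flip to black, move to (4,3). |black|=5

Answer: BLACK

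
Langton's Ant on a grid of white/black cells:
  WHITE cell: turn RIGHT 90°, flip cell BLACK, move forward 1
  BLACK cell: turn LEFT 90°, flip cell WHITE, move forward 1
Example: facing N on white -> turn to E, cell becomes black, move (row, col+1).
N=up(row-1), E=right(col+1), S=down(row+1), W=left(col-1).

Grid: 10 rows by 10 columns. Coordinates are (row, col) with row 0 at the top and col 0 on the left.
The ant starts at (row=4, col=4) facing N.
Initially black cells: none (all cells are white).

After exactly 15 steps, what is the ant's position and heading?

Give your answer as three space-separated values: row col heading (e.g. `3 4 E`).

Answer: 5 4 E

Derivation:
Step 1: on WHITE (4,4): turn R to E, flip to black, move to (4,5). |black|=1
Step 2: on WHITE (4,5): turn R to S, flip to black, move to (5,5). |black|=2
Step 3: on WHITE (5,5): turn R to W, flip to black, move to (5,4). |black|=3
Step 4: on WHITE (5,4): turn R to N, flip to black, move to (4,4). |black|=4
Step 5: on BLACK (4,4): turn L to W, flip to white, move to (4,3). |black|=3
Step 6: on WHITE (4,3): turn R to N, flip to black, move to (3,3). |black|=4
Step 7: on WHITE (3,3): turn R to E, flip to black, move to (3,4). |black|=5
Step 8: on WHITE (3,4): turn R to S, flip to black, move to (4,4). |black|=6
Step 9: on WHITE (4,4): turn R to W, flip to black, move to (4,3). |black|=7
Step 10: on BLACK (4,3): turn L to S, flip to white, move to (5,3). |black|=6
Step 11: on WHITE (5,3): turn R to W, flip to black, move to (5,2). |black|=7
Step 12: on WHITE (5,2): turn R to N, flip to black, move to (4,2). |black|=8
Step 13: on WHITE (4,2): turn R to E, flip to black, move to (4,3). |black|=9
Step 14: on WHITE (4,3): turn R to S, flip to black, move to (5,3). |black|=10
Step 15: on BLACK (5,3): turn L to E, flip to white, move to (5,4). |black|=9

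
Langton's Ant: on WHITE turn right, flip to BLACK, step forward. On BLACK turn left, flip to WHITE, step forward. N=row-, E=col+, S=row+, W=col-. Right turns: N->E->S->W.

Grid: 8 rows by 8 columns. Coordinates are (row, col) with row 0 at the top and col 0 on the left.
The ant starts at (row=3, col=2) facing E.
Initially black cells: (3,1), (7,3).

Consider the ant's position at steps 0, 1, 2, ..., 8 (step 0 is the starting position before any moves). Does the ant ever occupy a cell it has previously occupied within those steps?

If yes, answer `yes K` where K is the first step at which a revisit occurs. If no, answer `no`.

Step 1: on WHITE (3,2): turn R to S, flip to black, move to (4,2). |black|=3 — new cell
Step 2: on WHITE (4,2): turn R to W, flip to black, move to (4,1). |black|=4 — new cell
Step 3: on WHITE (4,1): turn R to N, flip to black, move to (3,1). |black|=5 — new cell
Step 4: on BLACK (3,1): turn L to W, flip to white, move to (3,0). |black|=4 — new cell
Step 5: on WHITE (3,0): turn R to N, flip to black, move to (2,0). |black|=5 — new cell
Step 6: on WHITE (2,0): turn R to E, flip to black, move to (2,1). |black|=6 — new cell
Step 7: on WHITE (2,1): turn R to S, flip to black, move to (3,1). |black|=7 — REVISIT

Answer: yes 7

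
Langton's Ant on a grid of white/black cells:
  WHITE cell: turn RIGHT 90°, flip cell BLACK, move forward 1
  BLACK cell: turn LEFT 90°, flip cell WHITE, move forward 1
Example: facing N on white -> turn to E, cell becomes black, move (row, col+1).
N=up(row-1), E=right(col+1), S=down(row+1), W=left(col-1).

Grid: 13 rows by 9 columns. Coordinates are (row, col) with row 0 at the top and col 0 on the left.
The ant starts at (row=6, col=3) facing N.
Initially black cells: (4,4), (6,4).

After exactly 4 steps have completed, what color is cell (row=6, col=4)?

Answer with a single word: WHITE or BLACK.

Answer: WHITE

Derivation:
Step 1: on WHITE (6,3): turn R to E, flip to black, move to (6,4). |black|=3
Step 2: on BLACK (6,4): turn L to N, flip to white, move to (5,4). |black|=2
Step 3: on WHITE (5,4): turn R to E, flip to black, move to (5,5). |black|=3
Step 4: on WHITE (5,5): turn R to S, flip to black, move to (6,5). |black|=4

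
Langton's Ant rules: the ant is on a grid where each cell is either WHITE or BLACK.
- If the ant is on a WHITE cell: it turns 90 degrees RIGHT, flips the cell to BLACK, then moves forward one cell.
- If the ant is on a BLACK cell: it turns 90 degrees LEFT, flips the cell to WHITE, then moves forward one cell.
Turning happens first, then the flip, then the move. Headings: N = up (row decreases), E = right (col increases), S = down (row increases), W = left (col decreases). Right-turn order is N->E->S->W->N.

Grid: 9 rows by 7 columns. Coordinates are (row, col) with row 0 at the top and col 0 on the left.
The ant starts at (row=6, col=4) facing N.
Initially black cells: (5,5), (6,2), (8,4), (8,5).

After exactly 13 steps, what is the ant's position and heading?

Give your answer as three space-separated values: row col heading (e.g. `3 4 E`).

Step 1: on WHITE (6,4): turn R to E, flip to black, move to (6,5). |black|=5
Step 2: on WHITE (6,5): turn R to S, flip to black, move to (7,5). |black|=6
Step 3: on WHITE (7,5): turn R to W, flip to black, move to (7,4). |black|=7
Step 4: on WHITE (7,4): turn R to N, flip to black, move to (6,4). |black|=8
Step 5: on BLACK (6,4): turn L to W, flip to white, move to (6,3). |black|=7
Step 6: on WHITE (6,3): turn R to N, flip to black, move to (5,3). |black|=8
Step 7: on WHITE (5,3): turn R to E, flip to black, move to (5,4). |black|=9
Step 8: on WHITE (5,4): turn R to S, flip to black, move to (6,4). |black|=10
Step 9: on WHITE (6,4): turn R to W, flip to black, move to (6,3). |black|=11
Step 10: on BLACK (6,3): turn L to S, flip to white, move to (7,3). |black|=10
Step 11: on WHITE (7,3): turn R to W, flip to black, move to (7,2). |black|=11
Step 12: on WHITE (7,2): turn R to N, flip to black, move to (6,2). |black|=12
Step 13: on BLACK (6,2): turn L to W, flip to white, move to (6,1). |black|=11

Answer: 6 1 W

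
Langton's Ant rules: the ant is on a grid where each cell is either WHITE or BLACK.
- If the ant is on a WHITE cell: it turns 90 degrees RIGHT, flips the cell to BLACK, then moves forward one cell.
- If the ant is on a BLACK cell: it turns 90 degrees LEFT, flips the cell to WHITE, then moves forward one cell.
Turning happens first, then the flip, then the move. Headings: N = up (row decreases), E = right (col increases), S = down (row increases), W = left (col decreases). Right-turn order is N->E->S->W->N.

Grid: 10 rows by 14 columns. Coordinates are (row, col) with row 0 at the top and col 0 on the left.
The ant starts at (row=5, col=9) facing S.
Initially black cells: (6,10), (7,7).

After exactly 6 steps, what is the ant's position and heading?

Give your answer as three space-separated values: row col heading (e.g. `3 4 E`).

Answer: 6 10 S

Derivation:
Step 1: on WHITE (5,9): turn R to W, flip to black, move to (5,8). |black|=3
Step 2: on WHITE (5,8): turn R to N, flip to black, move to (4,8). |black|=4
Step 3: on WHITE (4,8): turn R to E, flip to black, move to (4,9). |black|=5
Step 4: on WHITE (4,9): turn R to S, flip to black, move to (5,9). |black|=6
Step 5: on BLACK (5,9): turn L to E, flip to white, move to (5,10). |black|=5
Step 6: on WHITE (5,10): turn R to S, flip to black, move to (6,10). |black|=6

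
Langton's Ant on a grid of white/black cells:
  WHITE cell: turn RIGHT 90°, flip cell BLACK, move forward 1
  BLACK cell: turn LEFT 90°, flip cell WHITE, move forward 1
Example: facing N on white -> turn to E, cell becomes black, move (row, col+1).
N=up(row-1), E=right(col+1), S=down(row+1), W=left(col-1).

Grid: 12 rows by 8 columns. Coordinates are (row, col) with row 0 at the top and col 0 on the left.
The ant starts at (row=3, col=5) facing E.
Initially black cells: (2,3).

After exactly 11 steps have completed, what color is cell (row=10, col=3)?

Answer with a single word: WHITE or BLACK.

Step 1: on WHITE (3,5): turn R to S, flip to black, move to (4,5). |black|=2
Step 2: on WHITE (4,5): turn R to W, flip to black, move to (4,4). |black|=3
Step 3: on WHITE (4,4): turn R to N, flip to black, move to (3,4). |black|=4
Step 4: on WHITE (3,4): turn R to E, flip to black, move to (3,5). |black|=5
Step 5: on BLACK (3,5): turn L to N, flip to white, move to (2,5). |black|=4
Step 6: on WHITE (2,5): turn R to E, flip to black, move to (2,6). |black|=5
Step 7: on WHITE (2,6): turn R to S, flip to black, move to (3,6). |black|=6
Step 8: on WHITE (3,6): turn R to W, flip to black, move to (3,5). |black|=7
Step 9: on WHITE (3,5): turn R to N, flip to black, move to (2,5). |black|=8
Step 10: on BLACK (2,5): turn L to W, flip to white, move to (2,4). |black|=7
Step 11: on WHITE (2,4): turn R to N, flip to black, move to (1,4). |black|=8

Answer: WHITE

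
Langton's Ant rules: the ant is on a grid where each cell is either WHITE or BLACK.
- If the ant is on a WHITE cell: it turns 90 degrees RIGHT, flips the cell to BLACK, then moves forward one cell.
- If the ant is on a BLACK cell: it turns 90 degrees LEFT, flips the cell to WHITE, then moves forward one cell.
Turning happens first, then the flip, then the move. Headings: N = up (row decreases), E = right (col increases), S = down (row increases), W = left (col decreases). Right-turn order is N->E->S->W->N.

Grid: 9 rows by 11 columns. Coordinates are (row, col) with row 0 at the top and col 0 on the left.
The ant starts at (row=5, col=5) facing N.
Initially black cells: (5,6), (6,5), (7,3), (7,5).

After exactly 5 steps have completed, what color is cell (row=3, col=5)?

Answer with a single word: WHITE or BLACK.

Step 1: on WHITE (5,5): turn R to E, flip to black, move to (5,6). |black|=5
Step 2: on BLACK (5,6): turn L to N, flip to white, move to (4,6). |black|=4
Step 3: on WHITE (4,6): turn R to E, flip to black, move to (4,7). |black|=5
Step 4: on WHITE (4,7): turn R to S, flip to black, move to (5,7). |black|=6
Step 5: on WHITE (5,7): turn R to W, flip to black, move to (5,6). |black|=7

Answer: WHITE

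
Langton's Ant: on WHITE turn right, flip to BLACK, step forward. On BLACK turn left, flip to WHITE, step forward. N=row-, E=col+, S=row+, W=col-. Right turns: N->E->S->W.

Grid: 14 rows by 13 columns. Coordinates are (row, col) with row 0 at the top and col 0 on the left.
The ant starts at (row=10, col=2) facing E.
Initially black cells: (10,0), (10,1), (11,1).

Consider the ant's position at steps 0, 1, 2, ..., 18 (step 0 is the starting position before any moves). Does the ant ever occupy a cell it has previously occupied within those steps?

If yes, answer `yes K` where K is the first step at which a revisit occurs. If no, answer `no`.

Answer: yes 6

Derivation:
Step 1: on WHITE (10,2): turn R to S, flip to black, move to (11,2). |black|=4 — new cell
Step 2: on WHITE (11,2): turn R to W, flip to black, move to (11,1). |black|=5 — new cell
Step 3: on BLACK (11,1): turn L to S, flip to white, move to (12,1). |black|=4 — new cell
Step 4: on WHITE (12,1): turn R to W, flip to black, move to (12,0). |black|=5 — new cell
Step 5: on WHITE (12,0): turn R to N, flip to black, move to (11,0). |black|=6 — new cell
Step 6: on WHITE (11,0): turn R to E, flip to black, move to (11,1). |black|=7 — REVISIT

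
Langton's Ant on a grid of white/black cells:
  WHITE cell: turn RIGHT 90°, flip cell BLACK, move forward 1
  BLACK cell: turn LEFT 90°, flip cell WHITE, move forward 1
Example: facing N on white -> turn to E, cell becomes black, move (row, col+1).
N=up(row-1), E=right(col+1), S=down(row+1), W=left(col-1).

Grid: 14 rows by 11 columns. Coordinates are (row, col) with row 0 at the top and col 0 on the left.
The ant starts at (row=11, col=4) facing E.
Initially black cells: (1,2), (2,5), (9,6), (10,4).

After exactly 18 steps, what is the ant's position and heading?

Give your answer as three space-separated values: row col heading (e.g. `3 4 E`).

Step 1: on WHITE (11,4): turn R to S, flip to black, move to (12,4). |black|=5
Step 2: on WHITE (12,4): turn R to W, flip to black, move to (12,3). |black|=6
Step 3: on WHITE (12,3): turn R to N, flip to black, move to (11,3). |black|=7
Step 4: on WHITE (11,3): turn R to E, flip to black, move to (11,4). |black|=8
Step 5: on BLACK (11,4): turn L to N, flip to white, move to (10,4). |black|=7
Step 6: on BLACK (10,4): turn L to W, flip to white, move to (10,3). |black|=6
Step 7: on WHITE (10,3): turn R to N, flip to black, move to (9,3). |black|=7
Step 8: on WHITE (9,3): turn R to E, flip to black, move to (9,4). |black|=8
Step 9: on WHITE (9,4): turn R to S, flip to black, move to (10,4). |black|=9
Step 10: on WHITE (10,4): turn R to W, flip to black, move to (10,3). |black|=10
Step 11: on BLACK (10,3): turn L to S, flip to white, move to (11,3). |black|=9
Step 12: on BLACK (11,3): turn L to E, flip to white, move to (11,4). |black|=8
Step 13: on WHITE (11,4): turn R to S, flip to black, move to (12,4). |black|=9
Step 14: on BLACK (12,4): turn L to E, flip to white, move to (12,5). |black|=8
Step 15: on WHITE (12,5): turn R to S, flip to black, move to (13,5). |black|=9
Step 16: on WHITE (13,5): turn R to W, flip to black, move to (13,4). |black|=10
Step 17: on WHITE (13,4): turn R to N, flip to black, move to (12,4). |black|=11
Step 18: on WHITE (12,4): turn R to E, flip to black, move to (12,5). |black|=12

Answer: 12 5 E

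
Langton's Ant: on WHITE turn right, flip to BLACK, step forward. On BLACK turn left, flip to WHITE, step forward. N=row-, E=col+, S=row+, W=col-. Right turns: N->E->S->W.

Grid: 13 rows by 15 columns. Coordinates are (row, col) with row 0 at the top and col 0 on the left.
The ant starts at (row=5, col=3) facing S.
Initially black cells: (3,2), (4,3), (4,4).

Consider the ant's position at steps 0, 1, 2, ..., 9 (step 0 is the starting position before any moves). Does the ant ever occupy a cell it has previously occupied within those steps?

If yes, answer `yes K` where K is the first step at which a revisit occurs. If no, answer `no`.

Step 1: on WHITE (5,3): turn R to W, flip to black, move to (5,2). |black|=4 — new cell
Step 2: on WHITE (5,2): turn R to N, flip to black, move to (4,2). |black|=5 — new cell
Step 3: on WHITE (4,2): turn R to E, flip to black, move to (4,3). |black|=6 — new cell
Step 4: on BLACK (4,3): turn L to N, flip to white, move to (3,3). |black|=5 — new cell
Step 5: on WHITE (3,3): turn R to E, flip to black, move to (3,4). |black|=6 — new cell
Step 6: on WHITE (3,4): turn R to S, flip to black, move to (4,4). |black|=7 — new cell
Step 7: on BLACK (4,4): turn L to E, flip to white, move to (4,5). |black|=6 — new cell
Step 8: on WHITE (4,5): turn R to S, flip to black, move to (5,5). |black|=7 — new cell
Step 9: on WHITE (5,5): turn R to W, flip to black, move to (5,4). |black|=8 — new cell
No revisit within 9 steps.

Answer: no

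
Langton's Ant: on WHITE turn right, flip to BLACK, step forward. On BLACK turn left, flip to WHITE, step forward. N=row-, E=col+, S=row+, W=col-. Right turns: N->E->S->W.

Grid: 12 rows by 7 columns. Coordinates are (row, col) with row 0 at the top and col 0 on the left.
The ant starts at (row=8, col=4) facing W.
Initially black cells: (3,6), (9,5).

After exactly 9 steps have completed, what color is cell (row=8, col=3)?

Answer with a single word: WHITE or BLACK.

Answer: BLACK

Derivation:
Step 1: on WHITE (8,4): turn R to N, flip to black, move to (7,4). |black|=3
Step 2: on WHITE (7,4): turn R to E, flip to black, move to (7,5). |black|=4
Step 3: on WHITE (7,5): turn R to S, flip to black, move to (8,5). |black|=5
Step 4: on WHITE (8,5): turn R to W, flip to black, move to (8,4). |black|=6
Step 5: on BLACK (8,4): turn L to S, flip to white, move to (9,4). |black|=5
Step 6: on WHITE (9,4): turn R to W, flip to black, move to (9,3). |black|=6
Step 7: on WHITE (9,3): turn R to N, flip to black, move to (8,3). |black|=7
Step 8: on WHITE (8,3): turn R to E, flip to black, move to (8,4). |black|=8
Step 9: on WHITE (8,4): turn R to S, flip to black, move to (9,4). |black|=9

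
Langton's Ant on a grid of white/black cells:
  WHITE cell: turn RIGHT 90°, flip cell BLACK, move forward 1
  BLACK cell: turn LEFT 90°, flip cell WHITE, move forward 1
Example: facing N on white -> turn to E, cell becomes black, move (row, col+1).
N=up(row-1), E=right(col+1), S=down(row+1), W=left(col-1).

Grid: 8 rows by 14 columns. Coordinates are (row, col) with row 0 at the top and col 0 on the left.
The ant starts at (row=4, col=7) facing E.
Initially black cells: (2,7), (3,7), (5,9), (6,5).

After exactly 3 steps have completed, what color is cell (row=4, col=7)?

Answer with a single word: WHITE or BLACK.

Answer: BLACK

Derivation:
Step 1: on WHITE (4,7): turn R to S, flip to black, move to (5,7). |black|=5
Step 2: on WHITE (5,7): turn R to W, flip to black, move to (5,6). |black|=6
Step 3: on WHITE (5,6): turn R to N, flip to black, move to (4,6). |black|=7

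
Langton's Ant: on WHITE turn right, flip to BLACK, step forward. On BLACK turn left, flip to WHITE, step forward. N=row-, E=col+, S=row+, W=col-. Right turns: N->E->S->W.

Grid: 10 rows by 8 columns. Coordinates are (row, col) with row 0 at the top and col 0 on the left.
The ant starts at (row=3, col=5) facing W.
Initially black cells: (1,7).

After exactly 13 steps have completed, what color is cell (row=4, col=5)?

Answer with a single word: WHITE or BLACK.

Step 1: on WHITE (3,5): turn R to N, flip to black, move to (2,5). |black|=2
Step 2: on WHITE (2,5): turn R to E, flip to black, move to (2,6). |black|=3
Step 3: on WHITE (2,6): turn R to S, flip to black, move to (3,6). |black|=4
Step 4: on WHITE (3,6): turn R to W, flip to black, move to (3,5). |black|=5
Step 5: on BLACK (3,5): turn L to S, flip to white, move to (4,5). |black|=4
Step 6: on WHITE (4,5): turn R to W, flip to black, move to (4,4). |black|=5
Step 7: on WHITE (4,4): turn R to N, flip to black, move to (3,4). |black|=6
Step 8: on WHITE (3,4): turn R to E, flip to black, move to (3,5). |black|=7
Step 9: on WHITE (3,5): turn R to S, flip to black, move to (4,5). |black|=8
Step 10: on BLACK (4,5): turn L to E, flip to white, move to (4,6). |black|=7
Step 11: on WHITE (4,6): turn R to S, flip to black, move to (5,6). |black|=8
Step 12: on WHITE (5,6): turn R to W, flip to black, move to (5,5). |black|=9
Step 13: on WHITE (5,5): turn R to N, flip to black, move to (4,5). |black|=10

Answer: WHITE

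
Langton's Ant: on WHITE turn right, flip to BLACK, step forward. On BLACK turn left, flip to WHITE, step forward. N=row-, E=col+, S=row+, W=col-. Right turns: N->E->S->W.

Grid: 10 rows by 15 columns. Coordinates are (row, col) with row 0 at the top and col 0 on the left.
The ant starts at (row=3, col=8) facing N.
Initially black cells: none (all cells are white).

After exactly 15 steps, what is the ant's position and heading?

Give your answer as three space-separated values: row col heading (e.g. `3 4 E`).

Step 1: on WHITE (3,8): turn R to E, flip to black, move to (3,9). |black|=1
Step 2: on WHITE (3,9): turn R to S, flip to black, move to (4,9). |black|=2
Step 3: on WHITE (4,9): turn R to W, flip to black, move to (4,8). |black|=3
Step 4: on WHITE (4,8): turn R to N, flip to black, move to (3,8). |black|=4
Step 5: on BLACK (3,8): turn L to W, flip to white, move to (3,7). |black|=3
Step 6: on WHITE (3,7): turn R to N, flip to black, move to (2,7). |black|=4
Step 7: on WHITE (2,7): turn R to E, flip to black, move to (2,8). |black|=5
Step 8: on WHITE (2,8): turn R to S, flip to black, move to (3,8). |black|=6
Step 9: on WHITE (3,8): turn R to W, flip to black, move to (3,7). |black|=7
Step 10: on BLACK (3,7): turn L to S, flip to white, move to (4,7). |black|=6
Step 11: on WHITE (4,7): turn R to W, flip to black, move to (4,6). |black|=7
Step 12: on WHITE (4,6): turn R to N, flip to black, move to (3,6). |black|=8
Step 13: on WHITE (3,6): turn R to E, flip to black, move to (3,7). |black|=9
Step 14: on WHITE (3,7): turn R to S, flip to black, move to (4,7). |black|=10
Step 15: on BLACK (4,7): turn L to E, flip to white, move to (4,8). |black|=9

Answer: 4 8 E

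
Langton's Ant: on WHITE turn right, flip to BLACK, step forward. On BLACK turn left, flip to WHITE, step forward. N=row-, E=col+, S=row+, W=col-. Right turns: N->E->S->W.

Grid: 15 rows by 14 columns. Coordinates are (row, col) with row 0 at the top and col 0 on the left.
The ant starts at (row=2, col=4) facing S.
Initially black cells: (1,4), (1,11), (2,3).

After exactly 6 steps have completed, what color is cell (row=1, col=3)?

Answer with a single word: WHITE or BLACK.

Answer: WHITE

Derivation:
Step 1: on WHITE (2,4): turn R to W, flip to black, move to (2,3). |black|=4
Step 2: on BLACK (2,3): turn L to S, flip to white, move to (3,3). |black|=3
Step 3: on WHITE (3,3): turn R to W, flip to black, move to (3,2). |black|=4
Step 4: on WHITE (3,2): turn R to N, flip to black, move to (2,2). |black|=5
Step 5: on WHITE (2,2): turn R to E, flip to black, move to (2,3). |black|=6
Step 6: on WHITE (2,3): turn R to S, flip to black, move to (3,3). |black|=7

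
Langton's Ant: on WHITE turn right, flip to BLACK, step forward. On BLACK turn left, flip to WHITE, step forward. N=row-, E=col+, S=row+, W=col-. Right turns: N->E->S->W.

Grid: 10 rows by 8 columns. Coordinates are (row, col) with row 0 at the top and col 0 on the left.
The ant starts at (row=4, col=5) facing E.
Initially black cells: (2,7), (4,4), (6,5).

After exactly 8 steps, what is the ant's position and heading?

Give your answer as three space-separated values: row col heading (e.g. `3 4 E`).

Step 1: on WHITE (4,5): turn R to S, flip to black, move to (5,5). |black|=4
Step 2: on WHITE (5,5): turn R to W, flip to black, move to (5,4). |black|=5
Step 3: on WHITE (5,4): turn R to N, flip to black, move to (4,4). |black|=6
Step 4: on BLACK (4,4): turn L to W, flip to white, move to (4,3). |black|=5
Step 5: on WHITE (4,3): turn R to N, flip to black, move to (3,3). |black|=6
Step 6: on WHITE (3,3): turn R to E, flip to black, move to (3,4). |black|=7
Step 7: on WHITE (3,4): turn R to S, flip to black, move to (4,4). |black|=8
Step 8: on WHITE (4,4): turn R to W, flip to black, move to (4,3). |black|=9

Answer: 4 3 W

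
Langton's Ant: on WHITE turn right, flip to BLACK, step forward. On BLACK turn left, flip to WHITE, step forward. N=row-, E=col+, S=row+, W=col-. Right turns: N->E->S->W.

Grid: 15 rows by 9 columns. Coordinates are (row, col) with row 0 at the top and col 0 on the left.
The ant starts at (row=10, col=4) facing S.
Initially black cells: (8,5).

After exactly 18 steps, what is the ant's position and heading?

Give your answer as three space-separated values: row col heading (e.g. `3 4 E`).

Answer: 9 5 N

Derivation:
Step 1: on WHITE (10,4): turn R to W, flip to black, move to (10,3). |black|=2
Step 2: on WHITE (10,3): turn R to N, flip to black, move to (9,3). |black|=3
Step 3: on WHITE (9,3): turn R to E, flip to black, move to (9,4). |black|=4
Step 4: on WHITE (9,4): turn R to S, flip to black, move to (10,4). |black|=5
Step 5: on BLACK (10,4): turn L to E, flip to white, move to (10,5). |black|=4
Step 6: on WHITE (10,5): turn R to S, flip to black, move to (11,5). |black|=5
Step 7: on WHITE (11,5): turn R to W, flip to black, move to (11,4). |black|=6
Step 8: on WHITE (11,4): turn R to N, flip to black, move to (10,4). |black|=7
Step 9: on WHITE (10,4): turn R to E, flip to black, move to (10,5). |black|=8
Step 10: on BLACK (10,5): turn L to N, flip to white, move to (9,5). |black|=7
Step 11: on WHITE (9,5): turn R to E, flip to black, move to (9,6). |black|=8
Step 12: on WHITE (9,6): turn R to S, flip to black, move to (10,6). |black|=9
Step 13: on WHITE (10,6): turn R to W, flip to black, move to (10,5). |black|=10
Step 14: on WHITE (10,5): turn R to N, flip to black, move to (9,5). |black|=11
Step 15: on BLACK (9,5): turn L to W, flip to white, move to (9,4). |black|=10
Step 16: on BLACK (9,4): turn L to S, flip to white, move to (10,4). |black|=9
Step 17: on BLACK (10,4): turn L to E, flip to white, move to (10,5). |black|=8
Step 18: on BLACK (10,5): turn L to N, flip to white, move to (9,5). |black|=7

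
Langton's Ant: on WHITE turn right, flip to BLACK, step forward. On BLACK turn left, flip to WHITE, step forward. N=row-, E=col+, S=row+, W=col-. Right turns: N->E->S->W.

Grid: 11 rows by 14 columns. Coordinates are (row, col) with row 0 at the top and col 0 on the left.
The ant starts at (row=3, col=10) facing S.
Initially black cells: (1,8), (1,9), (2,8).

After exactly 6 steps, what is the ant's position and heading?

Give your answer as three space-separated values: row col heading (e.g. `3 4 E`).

Step 1: on WHITE (3,10): turn R to W, flip to black, move to (3,9). |black|=4
Step 2: on WHITE (3,9): turn R to N, flip to black, move to (2,9). |black|=5
Step 3: on WHITE (2,9): turn R to E, flip to black, move to (2,10). |black|=6
Step 4: on WHITE (2,10): turn R to S, flip to black, move to (3,10). |black|=7
Step 5: on BLACK (3,10): turn L to E, flip to white, move to (3,11). |black|=6
Step 6: on WHITE (3,11): turn R to S, flip to black, move to (4,11). |black|=7

Answer: 4 11 S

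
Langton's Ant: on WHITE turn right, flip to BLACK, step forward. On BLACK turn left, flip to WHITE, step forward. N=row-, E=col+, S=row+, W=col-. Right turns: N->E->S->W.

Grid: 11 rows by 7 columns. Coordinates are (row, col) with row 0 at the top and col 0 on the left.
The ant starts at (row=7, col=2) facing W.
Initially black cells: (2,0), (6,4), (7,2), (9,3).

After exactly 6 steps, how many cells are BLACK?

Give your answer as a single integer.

Answer: 6

Derivation:
Step 1: on BLACK (7,2): turn L to S, flip to white, move to (8,2). |black|=3
Step 2: on WHITE (8,2): turn R to W, flip to black, move to (8,1). |black|=4
Step 3: on WHITE (8,1): turn R to N, flip to black, move to (7,1). |black|=5
Step 4: on WHITE (7,1): turn R to E, flip to black, move to (7,2). |black|=6
Step 5: on WHITE (7,2): turn R to S, flip to black, move to (8,2). |black|=7
Step 6: on BLACK (8,2): turn L to E, flip to white, move to (8,3). |black|=6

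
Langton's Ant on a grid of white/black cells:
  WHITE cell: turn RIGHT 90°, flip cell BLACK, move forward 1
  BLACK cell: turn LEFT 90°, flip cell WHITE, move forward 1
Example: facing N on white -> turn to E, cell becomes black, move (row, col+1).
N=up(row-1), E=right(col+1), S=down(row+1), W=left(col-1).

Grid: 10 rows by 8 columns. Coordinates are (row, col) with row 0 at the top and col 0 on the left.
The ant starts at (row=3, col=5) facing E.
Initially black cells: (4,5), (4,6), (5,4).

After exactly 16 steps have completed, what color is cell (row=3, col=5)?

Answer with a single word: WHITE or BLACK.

Answer: BLACK

Derivation:
Step 1: on WHITE (3,5): turn R to S, flip to black, move to (4,5). |black|=4
Step 2: on BLACK (4,5): turn L to E, flip to white, move to (4,6). |black|=3
Step 3: on BLACK (4,6): turn L to N, flip to white, move to (3,6). |black|=2
Step 4: on WHITE (3,6): turn R to E, flip to black, move to (3,7). |black|=3
Step 5: on WHITE (3,7): turn R to S, flip to black, move to (4,7). |black|=4
Step 6: on WHITE (4,7): turn R to W, flip to black, move to (4,6). |black|=5
Step 7: on WHITE (4,6): turn R to N, flip to black, move to (3,6). |black|=6
Step 8: on BLACK (3,6): turn L to W, flip to white, move to (3,5). |black|=5
Step 9: on BLACK (3,5): turn L to S, flip to white, move to (4,5). |black|=4
Step 10: on WHITE (4,5): turn R to W, flip to black, move to (4,4). |black|=5
Step 11: on WHITE (4,4): turn R to N, flip to black, move to (3,4). |black|=6
Step 12: on WHITE (3,4): turn R to E, flip to black, move to (3,5). |black|=7
Step 13: on WHITE (3,5): turn R to S, flip to black, move to (4,5). |black|=8
Step 14: on BLACK (4,5): turn L to E, flip to white, move to (4,6). |black|=7
Step 15: on BLACK (4,6): turn L to N, flip to white, move to (3,6). |black|=6
Step 16: on WHITE (3,6): turn R to E, flip to black, move to (3,7). |black|=7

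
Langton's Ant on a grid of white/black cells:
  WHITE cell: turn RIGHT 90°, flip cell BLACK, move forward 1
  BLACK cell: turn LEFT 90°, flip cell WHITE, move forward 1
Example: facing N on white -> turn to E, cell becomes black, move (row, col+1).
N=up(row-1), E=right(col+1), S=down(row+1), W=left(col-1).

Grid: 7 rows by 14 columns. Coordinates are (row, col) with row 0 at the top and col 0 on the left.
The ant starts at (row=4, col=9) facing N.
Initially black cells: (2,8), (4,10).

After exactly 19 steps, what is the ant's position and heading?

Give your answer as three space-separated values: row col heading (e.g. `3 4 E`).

Step 1: on WHITE (4,9): turn R to E, flip to black, move to (4,10). |black|=3
Step 2: on BLACK (4,10): turn L to N, flip to white, move to (3,10). |black|=2
Step 3: on WHITE (3,10): turn R to E, flip to black, move to (3,11). |black|=3
Step 4: on WHITE (3,11): turn R to S, flip to black, move to (4,11). |black|=4
Step 5: on WHITE (4,11): turn R to W, flip to black, move to (4,10). |black|=5
Step 6: on WHITE (4,10): turn R to N, flip to black, move to (3,10). |black|=6
Step 7: on BLACK (3,10): turn L to W, flip to white, move to (3,9). |black|=5
Step 8: on WHITE (3,9): turn R to N, flip to black, move to (2,9). |black|=6
Step 9: on WHITE (2,9): turn R to E, flip to black, move to (2,10). |black|=7
Step 10: on WHITE (2,10): turn R to S, flip to black, move to (3,10). |black|=8
Step 11: on WHITE (3,10): turn R to W, flip to black, move to (3,9). |black|=9
Step 12: on BLACK (3,9): turn L to S, flip to white, move to (4,9). |black|=8
Step 13: on BLACK (4,9): turn L to E, flip to white, move to (4,10). |black|=7
Step 14: on BLACK (4,10): turn L to N, flip to white, move to (3,10). |black|=6
Step 15: on BLACK (3,10): turn L to W, flip to white, move to (3,9). |black|=5
Step 16: on WHITE (3,9): turn R to N, flip to black, move to (2,9). |black|=6
Step 17: on BLACK (2,9): turn L to W, flip to white, move to (2,8). |black|=5
Step 18: on BLACK (2,8): turn L to S, flip to white, move to (3,8). |black|=4
Step 19: on WHITE (3,8): turn R to W, flip to black, move to (3,7). |black|=5

Answer: 3 7 W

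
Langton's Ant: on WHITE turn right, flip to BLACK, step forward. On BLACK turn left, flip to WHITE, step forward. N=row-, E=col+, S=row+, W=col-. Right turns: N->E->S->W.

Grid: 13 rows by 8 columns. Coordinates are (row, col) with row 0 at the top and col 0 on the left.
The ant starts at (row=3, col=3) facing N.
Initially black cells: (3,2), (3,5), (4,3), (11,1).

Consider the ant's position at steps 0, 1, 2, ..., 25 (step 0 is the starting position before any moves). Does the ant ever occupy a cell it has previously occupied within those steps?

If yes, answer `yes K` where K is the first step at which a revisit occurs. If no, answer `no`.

Answer: yes 7

Derivation:
Step 1: on WHITE (3,3): turn R to E, flip to black, move to (3,4). |black|=5 — new cell
Step 2: on WHITE (3,4): turn R to S, flip to black, move to (4,4). |black|=6 — new cell
Step 3: on WHITE (4,4): turn R to W, flip to black, move to (4,3). |black|=7 — new cell
Step 4: on BLACK (4,3): turn L to S, flip to white, move to (5,3). |black|=6 — new cell
Step 5: on WHITE (5,3): turn R to W, flip to black, move to (5,2). |black|=7 — new cell
Step 6: on WHITE (5,2): turn R to N, flip to black, move to (4,2). |black|=8 — new cell
Step 7: on WHITE (4,2): turn R to E, flip to black, move to (4,3). |black|=9 — REVISIT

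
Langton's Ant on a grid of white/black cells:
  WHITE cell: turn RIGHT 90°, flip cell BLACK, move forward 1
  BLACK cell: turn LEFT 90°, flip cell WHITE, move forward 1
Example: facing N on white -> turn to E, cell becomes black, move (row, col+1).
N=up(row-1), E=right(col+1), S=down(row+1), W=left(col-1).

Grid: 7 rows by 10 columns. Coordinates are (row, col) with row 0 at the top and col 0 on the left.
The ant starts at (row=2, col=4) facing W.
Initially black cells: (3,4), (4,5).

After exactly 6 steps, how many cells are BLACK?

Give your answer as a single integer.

Answer: 4

Derivation:
Step 1: on WHITE (2,4): turn R to N, flip to black, move to (1,4). |black|=3
Step 2: on WHITE (1,4): turn R to E, flip to black, move to (1,5). |black|=4
Step 3: on WHITE (1,5): turn R to S, flip to black, move to (2,5). |black|=5
Step 4: on WHITE (2,5): turn R to W, flip to black, move to (2,4). |black|=6
Step 5: on BLACK (2,4): turn L to S, flip to white, move to (3,4). |black|=5
Step 6: on BLACK (3,4): turn L to E, flip to white, move to (3,5). |black|=4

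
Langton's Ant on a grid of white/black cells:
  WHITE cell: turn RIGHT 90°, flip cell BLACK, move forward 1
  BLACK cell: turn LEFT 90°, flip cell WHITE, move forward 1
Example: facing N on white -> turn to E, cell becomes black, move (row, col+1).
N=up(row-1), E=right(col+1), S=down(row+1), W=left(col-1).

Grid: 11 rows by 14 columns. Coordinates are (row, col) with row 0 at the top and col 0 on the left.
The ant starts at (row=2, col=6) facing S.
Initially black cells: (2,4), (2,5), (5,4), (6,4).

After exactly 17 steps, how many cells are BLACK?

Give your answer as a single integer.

Answer: 9

Derivation:
Step 1: on WHITE (2,6): turn R to W, flip to black, move to (2,5). |black|=5
Step 2: on BLACK (2,5): turn L to S, flip to white, move to (3,5). |black|=4
Step 3: on WHITE (3,5): turn R to W, flip to black, move to (3,4). |black|=5
Step 4: on WHITE (3,4): turn R to N, flip to black, move to (2,4). |black|=6
Step 5: on BLACK (2,4): turn L to W, flip to white, move to (2,3). |black|=5
Step 6: on WHITE (2,3): turn R to N, flip to black, move to (1,3). |black|=6
Step 7: on WHITE (1,3): turn R to E, flip to black, move to (1,4). |black|=7
Step 8: on WHITE (1,4): turn R to S, flip to black, move to (2,4). |black|=8
Step 9: on WHITE (2,4): turn R to W, flip to black, move to (2,3). |black|=9
Step 10: on BLACK (2,3): turn L to S, flip to white, move to (3,3). |black|=8
Step 11: on WHITE (3,3): turn R to W, flip to black, move to (3,2). |black|=9
Step 12: on WHITE (3,2): turn R to N, flip to black, move to (2,2). |black|=10
Step 13: on WHITE (2,2): turn R to E, flip to black, move to (2,3). |black|=11
Step 14: on WHITE (2,3): turn R to S, flip to black, move to (3,3). |black|=12
Step 15: on BLACK (3,3): turn L to E, flip to white, move to (3,4). |black|=11
Step 16: on BLACK (3,4): turn L to N, flip to white, move to (2,4). |black|=10
Step 17: on BLACK (2,4): turn L to W, flip to white, move to (2,3). |black|=9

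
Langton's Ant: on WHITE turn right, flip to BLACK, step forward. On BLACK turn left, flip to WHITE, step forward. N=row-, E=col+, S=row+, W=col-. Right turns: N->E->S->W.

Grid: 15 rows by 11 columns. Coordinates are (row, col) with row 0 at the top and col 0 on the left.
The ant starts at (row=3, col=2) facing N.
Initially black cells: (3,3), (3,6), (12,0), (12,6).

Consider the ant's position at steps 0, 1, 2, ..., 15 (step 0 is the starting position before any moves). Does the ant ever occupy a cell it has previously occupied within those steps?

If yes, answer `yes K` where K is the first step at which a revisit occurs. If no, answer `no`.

Step 1: on WHITE (3,2): turn R to E, flip to black, move to (3,3). |black|=5 — new cell
Step 2: on BLACK (3,3): turn L to N, flip to white, move to (2,3). |black|=4 — new cell
Step 3: on WHITE (2,3): turn R to E, flip to black, move to (2,4). |black|=5 — new cell
Step 4: on WHITE (2,4): turn R to S, flip to black, move to (3,4). |black|=6 — new cell
Step 5: on WHITE (3,4): turn R to W, flip to black, move to (3,3). |black|=7 — REVISIT

Answer: yes 5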